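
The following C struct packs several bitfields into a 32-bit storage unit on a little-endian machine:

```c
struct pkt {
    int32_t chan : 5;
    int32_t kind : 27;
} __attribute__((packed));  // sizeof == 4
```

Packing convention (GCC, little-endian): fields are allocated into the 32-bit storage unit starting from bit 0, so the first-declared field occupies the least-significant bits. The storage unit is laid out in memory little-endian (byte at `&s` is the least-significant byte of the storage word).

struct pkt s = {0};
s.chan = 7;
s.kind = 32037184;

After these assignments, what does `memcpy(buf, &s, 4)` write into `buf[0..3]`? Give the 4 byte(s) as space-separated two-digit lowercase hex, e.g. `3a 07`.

07 28 1b 3d

chan:5 = 7 → 0x7 << 0 → word 0x00000007
kind:27 = 32037184 → 0x1e8d940 << 5 → word 0x3d1b2807
word = 0x3d1b2807 → little-endian bytes:
  [0]=0x07  [1]=0x28  [2]=0x1b  [3]=0x3d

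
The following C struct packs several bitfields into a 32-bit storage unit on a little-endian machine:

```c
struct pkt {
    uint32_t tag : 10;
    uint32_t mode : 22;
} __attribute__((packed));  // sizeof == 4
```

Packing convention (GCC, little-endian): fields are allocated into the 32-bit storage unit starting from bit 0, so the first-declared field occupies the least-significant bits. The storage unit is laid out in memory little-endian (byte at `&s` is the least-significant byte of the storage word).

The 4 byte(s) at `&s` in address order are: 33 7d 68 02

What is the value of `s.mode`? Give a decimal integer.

[0]=0x33 [1]=0x7d [2]=0x68 [3]=0x02 (little-endian) → word 0x02687d33
tag:10 @ bit 0 → (0x02687d33>>0)&0x3ff = 0x133
mode:22 @ bit 10 → (0x02687d33>>10)&0x3fffff = 0x9a1f  ←

39455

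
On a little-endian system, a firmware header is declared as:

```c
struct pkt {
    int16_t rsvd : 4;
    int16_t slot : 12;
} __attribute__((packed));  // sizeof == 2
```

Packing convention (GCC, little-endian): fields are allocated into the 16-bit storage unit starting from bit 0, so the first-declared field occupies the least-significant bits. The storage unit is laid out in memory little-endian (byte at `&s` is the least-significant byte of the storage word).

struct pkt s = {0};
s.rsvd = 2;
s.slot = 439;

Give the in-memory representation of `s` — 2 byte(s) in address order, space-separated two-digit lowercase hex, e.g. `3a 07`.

rsvd:4 = 2 → 0x2 << 0 → word 0x0002
slot:12 = 439 → 0x1b7 << 4 → word 0x1b72
word = 0x1b72 → little-endian bytes:
  [0]=0x72  [1]=0x1b

72 1b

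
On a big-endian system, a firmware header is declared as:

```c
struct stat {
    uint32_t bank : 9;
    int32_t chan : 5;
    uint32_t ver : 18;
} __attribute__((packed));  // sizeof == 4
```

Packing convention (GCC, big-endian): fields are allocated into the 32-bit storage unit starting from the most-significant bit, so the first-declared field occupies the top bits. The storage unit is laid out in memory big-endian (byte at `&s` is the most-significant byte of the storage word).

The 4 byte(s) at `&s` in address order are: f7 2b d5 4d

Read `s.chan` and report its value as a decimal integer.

10

[0]=0xf7 [1]=0x2b [2]=0xd5 [3]=0x4d (big-endian) → word 0xf72bd54d
bank [23+:9] = (word>>23) & 0x1ff = 494
chan [18+:5] = (word>>18) & 0x1f = 10  ←
ver [0+:18] = (word>>0) & 0x3ffff = 251213
chan signed 5b, MSB=0: value = 10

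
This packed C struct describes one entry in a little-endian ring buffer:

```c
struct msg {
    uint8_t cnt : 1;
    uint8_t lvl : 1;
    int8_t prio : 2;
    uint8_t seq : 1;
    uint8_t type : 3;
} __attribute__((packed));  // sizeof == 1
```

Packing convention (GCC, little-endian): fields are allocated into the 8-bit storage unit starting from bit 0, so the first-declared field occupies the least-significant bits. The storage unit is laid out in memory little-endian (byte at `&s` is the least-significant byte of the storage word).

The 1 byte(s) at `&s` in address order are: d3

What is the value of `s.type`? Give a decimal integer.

[0]=0xd3 (little-endian) → word 0xd3
cnt:1 @ bit 0 → (0xd3>>0)&0x1 = 0x1
lvl:1 @ bit 1 → (0xd3>>1)&0x1 = 0x1
prio:2 @ bit 2 → (0xd3>>2)&0x3 = 0x0
seq:1 @ bit 4 → (0xd3>>4)&0x1 = 0x1
type:3 @ bit 5 → (0xd3>>5)&0x7 = 0x6  ←

6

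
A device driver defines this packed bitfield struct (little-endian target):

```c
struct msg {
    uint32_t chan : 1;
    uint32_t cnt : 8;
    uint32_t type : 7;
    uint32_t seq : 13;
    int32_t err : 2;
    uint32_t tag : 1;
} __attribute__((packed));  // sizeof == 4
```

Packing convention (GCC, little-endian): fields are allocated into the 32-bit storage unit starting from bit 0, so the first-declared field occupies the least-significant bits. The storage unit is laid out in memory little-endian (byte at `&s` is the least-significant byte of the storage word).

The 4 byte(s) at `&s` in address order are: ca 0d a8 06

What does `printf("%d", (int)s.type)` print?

[0]=0xca [1]=0x0d [2]=0xa8 [3]=0x06 (little-endian) → word 0x06a80dca
chan:1 @ bit 0 → (0x06a80dca>>0)&0x1 = 0x0
cnt:8 @ bit 1 → (0x06a80dca>>1)&0xff = 0xe5
type:7 @ bit 9 → (0x06a80dca>>9)&0x7f = 0x6  ←
seq:13 @ bit 16 → (0x06a80dca>>16)&0x1fff = 0x6a8
err:2 @ bit 29 → (0x06a80dca>>29)&0x3 = 0x0
tag:1 @ bit 31 → (0x06a80dca>>31)&0x1 = 0x0

6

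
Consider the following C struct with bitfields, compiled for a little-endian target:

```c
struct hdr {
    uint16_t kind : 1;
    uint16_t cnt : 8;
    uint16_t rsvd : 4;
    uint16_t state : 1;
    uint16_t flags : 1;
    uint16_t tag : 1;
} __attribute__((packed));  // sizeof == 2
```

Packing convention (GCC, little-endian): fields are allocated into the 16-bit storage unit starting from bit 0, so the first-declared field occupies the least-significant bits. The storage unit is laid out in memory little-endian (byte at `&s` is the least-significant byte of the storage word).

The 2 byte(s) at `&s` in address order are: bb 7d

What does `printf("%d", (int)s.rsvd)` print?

[0]=0xbb [1]=0x7d (little-endian) → word 0x7dbb
kind:1 @ bit 0 → (0x7dbb>>0)&0x1 = 0x1
cnt:8 @ bit 1 → (0x7dbb>>1)&0xff = 0xdd
rsvd:4 @ bit 9 → (0x7dbb>>9)&0xf = 0xe  ←
state:1 @ bit 13 → (0x7dbb>>13)&0x1 = 0x1
flags:1 @ bit 14 → (0x7dbb>>14)&0x1 = 0x1
tag:1 @ bit 15 → (0x7dbb>>15)&0x1 = 0x0

14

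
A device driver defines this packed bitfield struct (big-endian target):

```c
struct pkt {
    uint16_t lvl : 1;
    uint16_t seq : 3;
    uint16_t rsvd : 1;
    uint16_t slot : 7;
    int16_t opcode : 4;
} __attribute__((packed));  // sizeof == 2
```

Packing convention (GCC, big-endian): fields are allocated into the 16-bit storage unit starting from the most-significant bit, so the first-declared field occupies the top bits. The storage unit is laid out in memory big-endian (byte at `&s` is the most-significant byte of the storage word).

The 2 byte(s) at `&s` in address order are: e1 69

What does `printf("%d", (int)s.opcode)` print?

-7

[0]=0xe1 [1]=0x69 (big-endian) → word 0xe169
lvl [15+:1] = (word>>15) & 0x1 = 1
seq [12+:3] = (word>>12) & 0x7 = 6
rsvd [11+:1] = (word>>11) & 0x1 = 0
slot [4+:7] = (word>>4) & 0x7f = 22
opcode [0+:4] = (word>>0) & 0xf = 9  ←
opcode signed 4b, MSB=1: 9 - 16 = -7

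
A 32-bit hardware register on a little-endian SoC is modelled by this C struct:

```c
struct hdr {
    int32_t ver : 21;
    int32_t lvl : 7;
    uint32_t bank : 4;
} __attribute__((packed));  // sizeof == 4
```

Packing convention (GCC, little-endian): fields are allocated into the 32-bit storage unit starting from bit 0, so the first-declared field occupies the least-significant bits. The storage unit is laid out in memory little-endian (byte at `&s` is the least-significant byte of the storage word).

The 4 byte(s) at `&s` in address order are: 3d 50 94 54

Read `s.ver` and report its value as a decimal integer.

-765891

[0]=0x3d [1]=0x50 [2]=0x94 [3]=0x54 (little-endian) → word 0x5494503d
ver [0+:21] = (word>>0) & 0x1fffff = 1331261  ←
lvl [21+:7] = (word>>21) & 0x7f = 36
bank [28+:4] = (word>>28) & 0xf = 5
ver signed 21b, MSB=1: 1331261 - 2097152 = -765891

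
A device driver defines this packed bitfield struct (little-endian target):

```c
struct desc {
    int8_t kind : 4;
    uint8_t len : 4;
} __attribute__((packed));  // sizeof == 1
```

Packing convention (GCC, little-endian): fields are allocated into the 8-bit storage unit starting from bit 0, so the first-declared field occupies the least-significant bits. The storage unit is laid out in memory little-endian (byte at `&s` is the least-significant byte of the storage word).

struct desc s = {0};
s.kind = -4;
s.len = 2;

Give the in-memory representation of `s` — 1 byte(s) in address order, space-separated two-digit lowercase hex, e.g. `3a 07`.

[0+:4] kind=-4 & 0xf = 0xc; word=0x0c
[4+:4] len=2 & 0xf = 0x2; word=0x2c
word = 0x2c → little-endian bytes:
  [0]=0x2c

2c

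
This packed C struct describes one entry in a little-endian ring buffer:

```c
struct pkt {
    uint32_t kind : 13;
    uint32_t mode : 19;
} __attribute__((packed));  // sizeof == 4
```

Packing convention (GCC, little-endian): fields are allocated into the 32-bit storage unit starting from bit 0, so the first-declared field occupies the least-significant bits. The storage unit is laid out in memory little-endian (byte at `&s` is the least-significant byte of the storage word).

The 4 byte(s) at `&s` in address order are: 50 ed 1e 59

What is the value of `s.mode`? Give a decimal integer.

182519

[0]=0x50 [1]=0xed [2]=0x1e [3]=0x59 (little-endian) → word 0x591eed50
kind [0+:13] = (word>>0) & 0x1fff = 3408
mode [13+:19] = (word>>13) & 0x7ffff = 182519  ←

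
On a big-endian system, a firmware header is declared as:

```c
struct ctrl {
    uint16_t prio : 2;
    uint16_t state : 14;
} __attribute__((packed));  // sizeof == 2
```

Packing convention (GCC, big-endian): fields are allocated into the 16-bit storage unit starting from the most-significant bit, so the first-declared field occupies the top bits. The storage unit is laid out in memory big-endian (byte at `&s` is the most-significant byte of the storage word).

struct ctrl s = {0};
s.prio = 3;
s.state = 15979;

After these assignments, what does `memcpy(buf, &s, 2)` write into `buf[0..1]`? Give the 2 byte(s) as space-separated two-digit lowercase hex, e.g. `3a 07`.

prio:2 = 3 → 0x3 << 14 → word 0xc000
state:14 = 15979 → 0x3e6b << 0 → word 0xfe6b
word = 0xfe6b → big-endian bytes:
  [0]=0xfe  [1]=0x6b

fe 6b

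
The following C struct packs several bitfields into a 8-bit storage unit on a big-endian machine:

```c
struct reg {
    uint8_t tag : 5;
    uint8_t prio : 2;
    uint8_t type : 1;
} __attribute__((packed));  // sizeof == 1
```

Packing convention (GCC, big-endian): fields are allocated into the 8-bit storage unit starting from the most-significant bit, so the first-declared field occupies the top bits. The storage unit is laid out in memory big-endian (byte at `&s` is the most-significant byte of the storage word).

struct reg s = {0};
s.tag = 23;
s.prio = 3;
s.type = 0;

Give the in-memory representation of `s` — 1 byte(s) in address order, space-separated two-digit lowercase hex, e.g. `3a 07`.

[3+:5] tag=23 & 0x1f = 0x17; word=0xb8
[1+:2] prio=3 & 0x3 = 0x3; word=0xbe
[0+:1] type=0 & 0x1 = 0x0; word=0xbe
word = 0xbe → big-endian bytes:
  [0]=0xbe

be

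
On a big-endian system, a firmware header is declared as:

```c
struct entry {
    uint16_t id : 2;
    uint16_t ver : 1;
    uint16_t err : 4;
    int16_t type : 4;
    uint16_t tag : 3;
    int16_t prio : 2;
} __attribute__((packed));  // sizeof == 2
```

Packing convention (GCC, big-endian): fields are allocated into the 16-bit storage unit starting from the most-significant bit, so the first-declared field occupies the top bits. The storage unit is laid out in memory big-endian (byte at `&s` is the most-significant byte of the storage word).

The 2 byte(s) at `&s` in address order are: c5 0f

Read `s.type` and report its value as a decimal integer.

[0]=0xc5 [1]=0x0f (big-endian) → word 0xc50f
id [14+:2] = (word>>14) & 0x3 = 3
ver [13+:1] = (word>>13) & 0x1 = 0
err [9+:4] = (word>>9) & 0xf = 2
type [5+:4] = (word>>5) & 0xf = 8  ←
tag [2+:3] = (word>>2) & 0x7 = 3
prio [0+:2] = (word>>0) & 0x3 = 3
type signed 4b, MSB=1: 8 - 16 = -8

-8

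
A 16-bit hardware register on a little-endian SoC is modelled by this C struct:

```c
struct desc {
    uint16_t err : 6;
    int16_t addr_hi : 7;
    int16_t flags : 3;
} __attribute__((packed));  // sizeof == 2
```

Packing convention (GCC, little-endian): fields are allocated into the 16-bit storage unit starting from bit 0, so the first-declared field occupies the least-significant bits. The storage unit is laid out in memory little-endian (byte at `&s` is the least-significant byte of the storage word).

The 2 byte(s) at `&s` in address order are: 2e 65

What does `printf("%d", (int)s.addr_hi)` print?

[0]=0x2e [1]=0x65 (little-endian) → word 0x652e
err:6 @ bit 0 → (0x652e>>0)&0x3f = 0x2e
addr_hi:7 @ bit 6 → (0x652e>>6)&0x7f = 0x14  ←
flags:3 @ bit 13 → (0x652e>>13)&0x7 = 0x3
addr_hi signed 7b, MSB=0: value = 20

20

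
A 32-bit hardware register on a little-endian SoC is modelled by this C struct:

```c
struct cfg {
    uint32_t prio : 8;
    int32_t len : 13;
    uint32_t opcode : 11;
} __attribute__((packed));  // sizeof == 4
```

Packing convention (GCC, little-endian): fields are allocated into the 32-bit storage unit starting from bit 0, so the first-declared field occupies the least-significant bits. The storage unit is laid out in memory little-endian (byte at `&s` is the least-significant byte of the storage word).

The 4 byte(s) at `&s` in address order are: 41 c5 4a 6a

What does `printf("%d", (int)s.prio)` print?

65

[0]=0x41 [1]=0xc5 [2]=0x4a [3]=0x6a (little-endian) → word 0x6a4ac541
prio:8 @ bit 0 → (0x6a4ac541>>0)&0xff = 0x41  ←
len:13 @ bit 8 → (0x6a4ac541>>8)&0x1fff = 0xac5
opcode:11 @ bit 21 → (0x6a4ac541>>21)&0x7ff = 0x352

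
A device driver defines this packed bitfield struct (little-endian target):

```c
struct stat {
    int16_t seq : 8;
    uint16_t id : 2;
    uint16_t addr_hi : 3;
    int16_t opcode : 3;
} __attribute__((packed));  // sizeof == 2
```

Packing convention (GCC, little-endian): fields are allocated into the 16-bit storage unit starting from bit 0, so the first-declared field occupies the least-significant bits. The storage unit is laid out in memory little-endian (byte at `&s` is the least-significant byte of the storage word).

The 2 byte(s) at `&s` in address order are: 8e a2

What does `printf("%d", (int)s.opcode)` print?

-3

[0]=0x8e [1]=0xa2 (little-endian) → word 0xa28e
seq:8 @ bit 0 → (0xa28e>>0)&0xff = 0x8e
id:2 @ bit 8 → (0xa28e>>8)&0x3 = 0x2
addr_hi:3 @ bit 10 → (0xa28e>>10)&0x7 = 0x0
opcode:3 @ bit 13 → (0xa28e>>13)&0x7 = 0x5  ←
opcode signed 3b, MSB=1: 5 - 8 = -3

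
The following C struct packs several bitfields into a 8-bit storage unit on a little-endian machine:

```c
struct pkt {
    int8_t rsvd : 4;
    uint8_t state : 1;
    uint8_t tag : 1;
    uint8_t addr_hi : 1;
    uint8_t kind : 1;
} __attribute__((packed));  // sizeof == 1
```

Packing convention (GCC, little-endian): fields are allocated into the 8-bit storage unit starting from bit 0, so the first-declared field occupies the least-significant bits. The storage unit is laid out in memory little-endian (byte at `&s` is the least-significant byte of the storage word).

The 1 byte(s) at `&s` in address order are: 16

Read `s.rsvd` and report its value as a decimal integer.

6

[0]=0x16 (little-endian) → word 0x16
rsvd [0+:4] = (word>>0) & 0xf = 6  ←
state [4+:1] = (word>>4) & 0x1 = 1
tag [5+:1] = (word>>5) & 0x1 = 0
addr_hi [6+:1] = (word>>6) & 0x1 = 0
kind [7+:1] = (word>>7) & 0x1 = 0
rsvd signed 4b, MSB=0: value = 6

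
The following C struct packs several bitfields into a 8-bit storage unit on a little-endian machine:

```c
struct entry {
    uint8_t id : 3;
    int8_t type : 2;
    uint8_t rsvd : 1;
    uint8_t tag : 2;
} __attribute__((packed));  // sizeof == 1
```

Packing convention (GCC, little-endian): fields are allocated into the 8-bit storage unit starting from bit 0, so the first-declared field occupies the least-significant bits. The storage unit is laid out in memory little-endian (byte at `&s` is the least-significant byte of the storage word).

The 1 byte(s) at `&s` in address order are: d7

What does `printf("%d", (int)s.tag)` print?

[0]=0xd7 (little-endian) → word 0xd7
id [0+:3] = (word>>0) & 0x7 = 7
type [3+:2] = (word>>3) & 0x3 = 2
rsvd [5+:1] = (word>>5) & 0x1 = 0
tag [6+:2] = (word>>6) & 0x3 = 3  ←

3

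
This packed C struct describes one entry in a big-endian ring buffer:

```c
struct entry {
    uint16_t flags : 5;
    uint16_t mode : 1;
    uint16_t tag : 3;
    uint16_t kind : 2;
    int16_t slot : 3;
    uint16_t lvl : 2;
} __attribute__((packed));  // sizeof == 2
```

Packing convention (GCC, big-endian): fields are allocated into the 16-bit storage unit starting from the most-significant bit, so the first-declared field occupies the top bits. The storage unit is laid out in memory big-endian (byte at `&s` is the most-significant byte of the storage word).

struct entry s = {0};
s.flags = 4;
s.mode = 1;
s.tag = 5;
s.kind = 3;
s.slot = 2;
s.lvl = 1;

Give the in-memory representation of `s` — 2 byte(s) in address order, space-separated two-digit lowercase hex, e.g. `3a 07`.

26 e9

[11+:5] flags=4 & 0x1f = 0x4; word=0x2000
[10+:1] mode=1 & 0x1 = 0x1; word=0x2400
[7+:3] tag=5 & 0x7 = 0x5; word=0x2680
[5+:2] kind=3 & 0x3 = 0x3; word=0x26e0
[2+:3] slot=2 & 0x7 = 0x2; word=0x26e8
[0+:2] lvl=1 & 0x3 = 0x1; word=0x26e9
word = 0x26e9 → big-endian bytes:
  [0]=0x26  [1]=0xe9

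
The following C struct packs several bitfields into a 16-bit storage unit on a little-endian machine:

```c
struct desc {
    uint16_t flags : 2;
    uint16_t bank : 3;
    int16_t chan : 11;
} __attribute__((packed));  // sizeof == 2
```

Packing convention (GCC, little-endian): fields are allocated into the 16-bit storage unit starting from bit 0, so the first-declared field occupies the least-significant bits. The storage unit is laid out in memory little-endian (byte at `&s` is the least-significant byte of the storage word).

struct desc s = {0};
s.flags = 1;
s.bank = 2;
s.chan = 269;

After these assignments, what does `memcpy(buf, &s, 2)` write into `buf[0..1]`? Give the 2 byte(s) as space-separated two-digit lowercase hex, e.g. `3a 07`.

a9 21

[0+:2] flags=1 & 0x3 = 0x1; word=0x0001
[2+:3] bank=2 & 0x7 = 0x2; word=0x0009
[5+:11] chan=269 & 0x7ff = 0x10d; word=0x21a9
word = 0x21a9 → little-endian bytes:
  [0]=0xa9  [1]=0x21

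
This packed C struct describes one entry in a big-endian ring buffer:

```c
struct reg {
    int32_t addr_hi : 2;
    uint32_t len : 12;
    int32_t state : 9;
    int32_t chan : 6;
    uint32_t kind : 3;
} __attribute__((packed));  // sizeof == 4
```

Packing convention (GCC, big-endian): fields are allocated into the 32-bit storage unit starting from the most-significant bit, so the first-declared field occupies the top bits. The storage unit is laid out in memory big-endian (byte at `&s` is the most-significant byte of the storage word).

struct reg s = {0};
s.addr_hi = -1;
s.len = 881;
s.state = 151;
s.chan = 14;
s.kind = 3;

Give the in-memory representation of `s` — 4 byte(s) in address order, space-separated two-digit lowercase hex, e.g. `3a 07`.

cd c5 2e 73

addr_hi (2b) val=-1 bits=0x3 at bit 30: 0xc0000000
len (12b) val=881 bits=0x371 at bit 18: 0xcdc40000
state (9b) val=151 bits=0x97 at bit 9: 0xcdc52e00
chan (6b) val=14 bits=0xe at bit 3: 0xcdc52e70
kind (3b) val=3 bits=0x3 at bit 0: 0xcdc52e73
word = 0xcdc52e73 → big-endian bytes:
  [0]=0xcd  [1]=0xc5  [2]=0x2e  [3]=0x73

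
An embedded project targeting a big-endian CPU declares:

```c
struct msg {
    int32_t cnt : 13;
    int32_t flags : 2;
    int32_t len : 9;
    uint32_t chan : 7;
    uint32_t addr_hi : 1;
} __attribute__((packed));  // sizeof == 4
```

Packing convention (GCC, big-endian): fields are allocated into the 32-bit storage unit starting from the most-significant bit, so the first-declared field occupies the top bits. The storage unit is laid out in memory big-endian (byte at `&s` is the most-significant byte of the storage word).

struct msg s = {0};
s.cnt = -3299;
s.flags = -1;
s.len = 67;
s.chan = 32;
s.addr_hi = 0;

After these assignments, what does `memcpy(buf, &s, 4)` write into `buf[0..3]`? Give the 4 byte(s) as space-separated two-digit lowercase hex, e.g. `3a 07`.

cnt (13b) val=-3299 bits=0x131d at bit 19: 0x98e80000
flags (2b) val=-1 bits=0x3 at bit 17: 0x98ee0000
len (9b) val=67 bits=0x43 at bit 8: 0x98ee4300
chan (7b) val=32 bits=0x20 at bit 1: 0x98ee4340
addr_hi (1b) val=0 bits=0x0 at bit 0: 0x98ee4340
word = 0x98ee4340 → big-endian bytes:
  [0]=0x98  [1]=0xee  [2]=0x43  [3]=0x40

98 ee 43 40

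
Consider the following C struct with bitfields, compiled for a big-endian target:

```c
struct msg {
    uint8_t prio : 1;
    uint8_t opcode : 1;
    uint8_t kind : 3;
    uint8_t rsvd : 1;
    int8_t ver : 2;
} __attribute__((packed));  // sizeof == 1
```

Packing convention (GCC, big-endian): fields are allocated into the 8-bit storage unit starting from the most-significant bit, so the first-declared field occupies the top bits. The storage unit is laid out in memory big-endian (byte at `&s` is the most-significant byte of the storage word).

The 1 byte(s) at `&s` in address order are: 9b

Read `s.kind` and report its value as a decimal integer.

3

[0]=0x9b (big-endian) → word 0x9b
prio [7+:1] = (word>>7) & 0x1 = 1
opcode [6+:1] = (word>>6) & 0x1 = 0
kind [3+:3] = (word>>3) & 0x7 = 3  ←
rsvd [2+:1] = (word>>2) & 0x1 = 0
ver [0+:2] = (word>>0) & 0x3 = 3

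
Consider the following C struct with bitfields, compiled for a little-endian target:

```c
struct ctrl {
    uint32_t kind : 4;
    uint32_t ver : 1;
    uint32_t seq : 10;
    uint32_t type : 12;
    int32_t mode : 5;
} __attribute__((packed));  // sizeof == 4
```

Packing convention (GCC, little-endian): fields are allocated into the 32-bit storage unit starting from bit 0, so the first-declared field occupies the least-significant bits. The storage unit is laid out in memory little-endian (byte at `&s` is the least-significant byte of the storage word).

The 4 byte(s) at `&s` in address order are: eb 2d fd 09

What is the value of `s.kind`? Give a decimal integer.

[0]=0xeb [1]=0x2d [2]=0xfd [3]=0x09 (little-endian) → word 0x09fd2deb
kind [0+:4] = (word>>0) & 0xf = 11  ←
ver [4+:1] = (word>>4) & 0x1 = 0
seq [5+:10] = (word>>5) & 0x3ff = 367
type [15+:12] = (word>>15) & 0xfff = 1018
mode [27+:5] = (word>>27) & 0x1f = 1

11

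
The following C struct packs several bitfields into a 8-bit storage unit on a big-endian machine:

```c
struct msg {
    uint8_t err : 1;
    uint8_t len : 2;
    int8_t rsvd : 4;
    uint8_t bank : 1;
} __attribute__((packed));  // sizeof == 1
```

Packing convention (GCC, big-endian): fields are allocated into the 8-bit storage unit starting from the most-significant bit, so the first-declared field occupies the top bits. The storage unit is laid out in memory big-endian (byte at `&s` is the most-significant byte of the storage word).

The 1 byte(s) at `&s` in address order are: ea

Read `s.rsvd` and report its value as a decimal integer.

5

[0]=0xea (big-endian) → word 0xea
err:1 @ bit 7 → (0xea>>7)&0x1 = 0x1
len:2 @ bit 5 → (0xea>>5)&0x3 = 0x3
rsvd:4 @ bit 1 → (0xea>>1)&0xf = 0x5  ←
bank:1 @ bit 0 → (0xea>>0)&0x1 = 0x0
rsvd signed 4b, MSB=0: value = 5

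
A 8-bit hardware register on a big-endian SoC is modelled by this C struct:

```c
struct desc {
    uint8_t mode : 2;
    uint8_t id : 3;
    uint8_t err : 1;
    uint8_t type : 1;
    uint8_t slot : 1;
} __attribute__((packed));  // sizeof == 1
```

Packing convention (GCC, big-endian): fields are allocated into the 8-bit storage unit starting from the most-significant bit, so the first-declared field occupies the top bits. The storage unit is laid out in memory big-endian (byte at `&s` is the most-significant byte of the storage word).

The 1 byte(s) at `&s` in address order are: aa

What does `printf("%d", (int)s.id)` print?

5

[0]=0xaa (big-endian) → word 0xaa
mode [6+:2] = (word>>6) & 0x3 = 2
id [3+:3] = (word>>3) & 0x7 = 5  ←
err [2+:1] = (word>>2) & 0x1 = 0
type [1+:1] = (word>>1) & 0x1 = 1
slot [0+:1] = (word>>0) & 0x1 = 0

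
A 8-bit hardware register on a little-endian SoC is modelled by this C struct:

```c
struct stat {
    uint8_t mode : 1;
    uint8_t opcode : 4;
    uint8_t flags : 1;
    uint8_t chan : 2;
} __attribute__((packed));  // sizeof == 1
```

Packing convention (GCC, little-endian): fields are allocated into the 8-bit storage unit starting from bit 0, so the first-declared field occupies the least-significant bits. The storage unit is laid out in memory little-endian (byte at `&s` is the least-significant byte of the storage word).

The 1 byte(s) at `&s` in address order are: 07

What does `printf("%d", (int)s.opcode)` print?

3

[0]=0x07 (little-endian) → word 0x07
mode [0+:1] = (word>>0) & 0x1 = 1
opcode [1+:4] = (word>>1) & 0xf = 3  ←
flags [5+:1] = (word>>5) & 0x1 = 0
chan [6+:2] = (word>>6) & 0x3 = 0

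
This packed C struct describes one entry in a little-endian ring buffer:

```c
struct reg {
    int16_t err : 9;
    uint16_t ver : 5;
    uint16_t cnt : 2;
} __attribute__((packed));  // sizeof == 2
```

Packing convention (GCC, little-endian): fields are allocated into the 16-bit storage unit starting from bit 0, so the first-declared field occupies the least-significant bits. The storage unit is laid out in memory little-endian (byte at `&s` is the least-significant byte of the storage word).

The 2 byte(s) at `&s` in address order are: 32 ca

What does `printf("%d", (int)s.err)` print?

50

[0]=0x32 [1]=0xca (little-endian) → word 0xca32
err:9 @ bit 0 → (0xca32>>0)&0x1ff = 0x32  ←
ver:5 @ bit 9 → (0xca32>>9)&0x1f = 0x5
cnt:2 @ bit 14 → (0xca32>>14)&0x3 = 0x3
err signed 9b, MSB=0: value = 50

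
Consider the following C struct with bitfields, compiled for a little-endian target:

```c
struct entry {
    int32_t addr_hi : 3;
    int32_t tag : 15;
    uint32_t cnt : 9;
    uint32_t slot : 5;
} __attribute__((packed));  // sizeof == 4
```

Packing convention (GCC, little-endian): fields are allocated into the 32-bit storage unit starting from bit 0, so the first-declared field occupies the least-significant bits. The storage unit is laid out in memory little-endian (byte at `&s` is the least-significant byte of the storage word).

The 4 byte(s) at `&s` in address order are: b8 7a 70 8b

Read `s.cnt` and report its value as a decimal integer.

220

[0]=0xb8 [1]=0x7a [2]=0x70 [3]=0x8b (little-endian) → word 0x8b707ab8
addr_hi:3 @ bit 0 → (0x8b707ab8>>0)&0x7 = 0x0
tag:15 @ bit 3 → (0x8b707ab8>>3)&0x7fff = 0xf57
cnt:9 @ bit 18 → (0x8b707ab8>>18)&0x1ff = 0xdc  ←
slot:5 @ bit 27 → (0x8b707ab8>>27)&0x1f = 0x11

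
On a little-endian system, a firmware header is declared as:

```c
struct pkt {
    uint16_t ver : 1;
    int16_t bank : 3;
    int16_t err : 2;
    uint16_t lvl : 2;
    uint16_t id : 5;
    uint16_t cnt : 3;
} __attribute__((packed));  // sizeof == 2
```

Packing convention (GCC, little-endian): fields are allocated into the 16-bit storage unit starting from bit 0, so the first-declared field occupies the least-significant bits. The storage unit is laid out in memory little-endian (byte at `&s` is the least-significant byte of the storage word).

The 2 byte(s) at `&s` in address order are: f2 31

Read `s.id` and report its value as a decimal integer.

17

[0]=0xf2 [1]=0x31 (little-endian) → word 0x31f2
ver:1 @ bit 0 → (0x31f2>>0)&0x1 = 0x0
bank:3 @ bit 1 → (0x31f2>>1)&0x7 = 0x1
err:2 @ bit 4 → (0x31f2>>4)&0x3 = 0x3
lvl:2 @ bit 6 → (0x31f2>>6)&0x3 = 0x3
id:5 @ bit 8 → (0x31f2>>8)&0x1f = 0x11  ←
cnt:3 @ bit 13 → (0x31f2>>13)&0x7 = 0x1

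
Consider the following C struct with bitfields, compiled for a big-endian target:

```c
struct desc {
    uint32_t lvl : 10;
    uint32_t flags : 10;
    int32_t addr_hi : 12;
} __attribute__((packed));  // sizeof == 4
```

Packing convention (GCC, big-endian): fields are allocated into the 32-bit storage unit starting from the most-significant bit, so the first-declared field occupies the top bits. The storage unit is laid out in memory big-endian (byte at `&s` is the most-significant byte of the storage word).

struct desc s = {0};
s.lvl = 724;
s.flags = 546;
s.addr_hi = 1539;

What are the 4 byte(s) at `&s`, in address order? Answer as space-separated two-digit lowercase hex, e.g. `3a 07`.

b5 22 26 03

lvl (10b) val=724 bits=0x2d4 at bit 22: 0xb5000000
flags (10b) val=546 bits=0x222 at bit 12: 0xb5222000
addr_hi (12b) val=1539 bits=0x603 at bit 0: 0xb5222603
word = 0xb5222603 → big-endian bytes:
  [0]=0xb5  [1]=0x22  [2]=0x26  [3]=0x03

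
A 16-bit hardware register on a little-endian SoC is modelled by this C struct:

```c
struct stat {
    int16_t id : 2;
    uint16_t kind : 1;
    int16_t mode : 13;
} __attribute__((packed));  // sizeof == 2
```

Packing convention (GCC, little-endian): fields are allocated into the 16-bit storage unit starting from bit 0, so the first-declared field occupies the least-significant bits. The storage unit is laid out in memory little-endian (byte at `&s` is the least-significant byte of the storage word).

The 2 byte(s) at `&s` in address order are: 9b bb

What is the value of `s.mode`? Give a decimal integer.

-2189

[0]=0x9b [1]=0xbb (little-endian) → word 0xbb9b
id:2 @ bit 0 → (0xbb9b>>0)&0x3 = 0x3
kind:1 @ bit 2 → (0xbb9b>>2)&0x1 = 0x0
mode:13 @ bit 3 → (0xbb9b>>3)&0x1fff = 0x1773  ←
mode signed 13b, MSB=1: 6003 - 8192 = -2189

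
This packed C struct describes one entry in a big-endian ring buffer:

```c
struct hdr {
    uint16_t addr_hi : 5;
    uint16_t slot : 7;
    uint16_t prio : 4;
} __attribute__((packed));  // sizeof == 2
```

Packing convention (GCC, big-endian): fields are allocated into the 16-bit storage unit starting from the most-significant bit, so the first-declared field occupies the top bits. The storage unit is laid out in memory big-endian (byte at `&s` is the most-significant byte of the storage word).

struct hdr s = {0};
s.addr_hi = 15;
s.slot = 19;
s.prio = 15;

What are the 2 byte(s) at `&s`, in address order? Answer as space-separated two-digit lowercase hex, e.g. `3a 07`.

79 3f

[11+:5] addr_hi=15 & 0x1f = 0xf; word=0x7800
[4+:7] slot=19 & 0x7f = 0x13; word=0x7930
[0+:4] prio=15 & 0xf = 0xf; word=0x793f
word = 0x793f → big-endian bytes:
  [0]=0x79  [1]=0x3f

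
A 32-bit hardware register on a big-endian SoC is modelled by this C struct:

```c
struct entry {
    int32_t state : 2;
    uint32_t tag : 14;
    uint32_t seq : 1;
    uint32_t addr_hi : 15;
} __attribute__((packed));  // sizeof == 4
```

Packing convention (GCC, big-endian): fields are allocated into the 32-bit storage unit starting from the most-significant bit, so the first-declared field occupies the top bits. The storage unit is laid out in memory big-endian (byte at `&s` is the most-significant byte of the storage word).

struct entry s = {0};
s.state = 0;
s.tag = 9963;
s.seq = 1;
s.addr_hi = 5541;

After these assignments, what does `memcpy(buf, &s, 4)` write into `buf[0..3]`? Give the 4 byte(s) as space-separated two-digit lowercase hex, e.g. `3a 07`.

26 eb 95 a5

state (2b) val=0 bits=0x0 at bit 30: 0x00000000
tag (14b) val=9963 bits=0x26eb at bit 16: 0x26eb0000
seq (1b) val=1 bits=0x1 at bit 15: 0x26eb8000
addr_hi (15b) val=5541 bits=0x15a5 at bit 0: 0x26eb95a5
word = 0x26eb95a5 → big-endian bytes:
  [0]=0x26  [1]=0xeb  [2]=0x95  [3]=0xa5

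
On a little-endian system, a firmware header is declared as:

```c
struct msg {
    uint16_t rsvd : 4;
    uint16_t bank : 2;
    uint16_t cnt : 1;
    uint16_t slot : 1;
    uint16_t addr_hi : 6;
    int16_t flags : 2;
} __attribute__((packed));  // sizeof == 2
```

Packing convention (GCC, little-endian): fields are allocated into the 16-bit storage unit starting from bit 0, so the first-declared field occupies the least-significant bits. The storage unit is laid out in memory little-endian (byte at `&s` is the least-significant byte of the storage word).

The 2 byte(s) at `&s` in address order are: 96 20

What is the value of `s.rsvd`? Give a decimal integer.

6

[0]=0x96 [1]=0x20 (little-endian) → word 0x2096
rsvd [0+:4] = (word>>0) & 0xf = 6  ←
bank [4+:2] = (word>>4) & 0x3 = 1
cnt [6+:1] = (word>>6) & 0x1 = 0
slot [7+:1] = (word>>7) & 0x1 = 1
addr_hi [8+:6] = (word>>8) & 0x3f = 32
flags [14+:2] = (word>>14) & 0x3 = 0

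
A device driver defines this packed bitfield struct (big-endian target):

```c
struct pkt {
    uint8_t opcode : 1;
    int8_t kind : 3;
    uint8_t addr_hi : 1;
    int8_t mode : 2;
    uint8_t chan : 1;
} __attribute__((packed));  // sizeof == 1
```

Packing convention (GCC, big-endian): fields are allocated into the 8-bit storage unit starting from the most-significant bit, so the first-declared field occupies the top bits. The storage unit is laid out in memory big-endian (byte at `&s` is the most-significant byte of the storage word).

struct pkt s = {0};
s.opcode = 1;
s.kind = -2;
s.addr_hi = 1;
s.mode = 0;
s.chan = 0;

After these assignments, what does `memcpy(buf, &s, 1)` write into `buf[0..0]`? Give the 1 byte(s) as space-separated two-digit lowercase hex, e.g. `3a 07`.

opcode (1b) val=1 bits=0x1 at bit 7: 0x80
kind (3b) val=-2 bits=0x6 at bit 4: 0xe0
addr_hi (1b) val=1 bits=0x1 at bit 3: 0xe8
mode (2b) val=0 bits=0x0 at bit 1: 0xe8
chan (1b) val=0 bits=0x0 at bit 0: 0xe8
word = 0xe8 → big-endian bytes:
  [0]=0xe8

e8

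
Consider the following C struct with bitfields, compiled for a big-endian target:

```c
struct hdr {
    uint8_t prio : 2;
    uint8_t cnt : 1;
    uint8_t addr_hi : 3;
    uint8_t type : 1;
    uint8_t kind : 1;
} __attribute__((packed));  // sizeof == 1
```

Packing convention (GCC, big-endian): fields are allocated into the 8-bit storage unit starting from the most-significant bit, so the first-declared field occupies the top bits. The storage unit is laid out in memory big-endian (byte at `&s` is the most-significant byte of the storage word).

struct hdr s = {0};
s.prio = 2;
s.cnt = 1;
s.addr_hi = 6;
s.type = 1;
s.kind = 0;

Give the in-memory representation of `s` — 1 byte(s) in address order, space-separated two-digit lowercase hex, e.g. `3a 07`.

ba

[6+:2] prio=2 & 0x3 = 0x2; word=0x80
[5+:1] cnt=1 & 0x1 = 0x1; word=0xa0
[2+:3] addr_hi=6 & 0x7 = 0x6; word=0xb8
[1+:1] type=1 & 0x1 = 0x1; word=0xba
[0+:1] kind=0 & 0x1 = 0x0; word=0xba
word = 0xba → big-endian bytes:
  [0]=0xba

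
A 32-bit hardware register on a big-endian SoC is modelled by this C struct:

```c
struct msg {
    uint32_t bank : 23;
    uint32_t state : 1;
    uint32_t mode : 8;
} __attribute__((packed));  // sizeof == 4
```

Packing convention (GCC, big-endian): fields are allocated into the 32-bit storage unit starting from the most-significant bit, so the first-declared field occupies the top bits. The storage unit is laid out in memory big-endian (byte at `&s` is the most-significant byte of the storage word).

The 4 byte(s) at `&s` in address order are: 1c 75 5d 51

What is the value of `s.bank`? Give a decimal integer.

932526

[0]=0x1c [1]=0x75 [2]=0x5d [3]=0x51 (big-endian) → word 0x1c755d51
bank [9+:23] = (word>>9) & 0x7fffff = 932526  ←
state [8+:1] = (word>>8) & 0x1 = 1
mode [0+:8] = (word>>0) & 0xff = 81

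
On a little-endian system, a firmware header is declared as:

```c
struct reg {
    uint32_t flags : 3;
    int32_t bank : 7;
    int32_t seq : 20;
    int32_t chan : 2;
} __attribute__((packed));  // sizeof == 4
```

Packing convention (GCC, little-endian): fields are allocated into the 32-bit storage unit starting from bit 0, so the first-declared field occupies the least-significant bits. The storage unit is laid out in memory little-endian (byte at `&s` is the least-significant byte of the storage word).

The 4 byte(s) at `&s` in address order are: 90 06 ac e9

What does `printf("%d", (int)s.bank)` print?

-46

[0]=0x90 [1]=0x06 [2]=0xac [3]=0xe9 (little-endian) → word 0xe9ac0690
flags [0+:3] = (word>>0) & 0x7 = 0
bank [3+:7] = (word>>3) & 0x7f = 82  ←
seq [10+:20] = (word>>10) & 0xfffff = 682753
chan [30+:2] = (word>>30) & 0x3 = 3
bank signed 7b, MSB=1: 82 - 128 = -46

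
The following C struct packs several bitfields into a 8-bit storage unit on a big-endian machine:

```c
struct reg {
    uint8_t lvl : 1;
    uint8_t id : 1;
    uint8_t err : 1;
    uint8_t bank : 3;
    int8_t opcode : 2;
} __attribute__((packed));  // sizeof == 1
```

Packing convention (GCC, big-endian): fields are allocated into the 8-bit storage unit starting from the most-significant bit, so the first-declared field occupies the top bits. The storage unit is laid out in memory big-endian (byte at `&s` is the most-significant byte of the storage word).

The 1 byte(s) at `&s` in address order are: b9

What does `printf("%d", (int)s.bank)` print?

[0]=0xb9 (big-endian) → word 0xb9
lvl [7+:1] = (word>>7) & 0x1 = 1
id [6+:1] = (word>>6) & 0x1 = 0
err [5+:1] = (word>>5) & 0x1 = 1
bank [2+:3] = (word>>2) & 0x7 = 6  ←
opcode [0+:2] = (word>>0) & 0x3 = 1

6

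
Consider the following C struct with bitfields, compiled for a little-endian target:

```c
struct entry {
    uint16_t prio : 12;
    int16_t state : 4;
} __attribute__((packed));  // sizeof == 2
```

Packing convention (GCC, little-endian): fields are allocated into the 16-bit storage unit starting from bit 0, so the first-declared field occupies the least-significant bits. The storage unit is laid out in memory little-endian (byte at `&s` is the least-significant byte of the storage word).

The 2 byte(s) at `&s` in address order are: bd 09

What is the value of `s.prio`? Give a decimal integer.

2493

[0]=0xbd [1]=0x09 (little-endian) → word 0x09bd
prio:12 @ bit 0 → (0x09bd>>0)&0xfff = 0x9bd  ←
state:4 @ bit 12 → (0x09bd>>12)&0xf = 0x0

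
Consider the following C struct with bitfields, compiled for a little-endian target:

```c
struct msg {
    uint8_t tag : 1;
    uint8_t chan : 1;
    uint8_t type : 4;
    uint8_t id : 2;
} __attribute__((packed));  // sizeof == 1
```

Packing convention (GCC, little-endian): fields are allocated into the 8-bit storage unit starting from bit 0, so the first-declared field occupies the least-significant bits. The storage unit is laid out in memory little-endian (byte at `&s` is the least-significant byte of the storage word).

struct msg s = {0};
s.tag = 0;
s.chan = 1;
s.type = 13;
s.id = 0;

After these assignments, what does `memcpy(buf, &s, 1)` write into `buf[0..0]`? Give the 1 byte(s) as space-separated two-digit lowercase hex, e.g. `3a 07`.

36

[0+:1] tag=0 & 0x1 = 0x0; word=0x00
[1+:1] chan=1 & 0x1 = 0x1; word=0x02
[2+:4] type=13 & 0xf = 0xd; word=0x36
[6+:2] id=0 & 0x3 = 0x0; word=0x36
word = 0x36 → little-endian bytes:
  [0]=0x36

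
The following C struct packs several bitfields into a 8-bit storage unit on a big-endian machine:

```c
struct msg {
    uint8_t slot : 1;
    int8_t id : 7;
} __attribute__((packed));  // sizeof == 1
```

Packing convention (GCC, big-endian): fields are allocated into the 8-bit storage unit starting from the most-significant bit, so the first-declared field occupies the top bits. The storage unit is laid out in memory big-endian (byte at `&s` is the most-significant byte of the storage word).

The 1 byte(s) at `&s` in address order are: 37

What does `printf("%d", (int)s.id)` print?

[0]=0x37 (big-endian) → word 0x37
slot [7+:1] = (word>>7) & 0x1 = 0
id [0+:7] = (word>>0) & 0x7f = 55  ←
id signed 7b, MSB=0: value = 55

55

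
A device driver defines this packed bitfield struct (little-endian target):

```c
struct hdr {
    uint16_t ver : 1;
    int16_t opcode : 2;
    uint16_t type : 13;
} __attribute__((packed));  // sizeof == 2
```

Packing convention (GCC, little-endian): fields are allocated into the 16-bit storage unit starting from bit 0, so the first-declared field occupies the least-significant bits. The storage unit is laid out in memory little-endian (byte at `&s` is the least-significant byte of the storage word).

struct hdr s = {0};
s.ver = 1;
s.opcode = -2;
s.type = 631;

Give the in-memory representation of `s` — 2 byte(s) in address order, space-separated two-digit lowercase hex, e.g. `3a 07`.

[0+:1] ver=1 & 0x1 = 0x1; word=0x0001
[1+:2] opcode=-2 & 0x3 = 0x2; word=0x0005
[3+:13] type=631 & 0x1fff = 0x277; word=0x13bd
word = 0x13bd → little-endian bytes:
  [0]=0xbd  [1]=0x13

bd 13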